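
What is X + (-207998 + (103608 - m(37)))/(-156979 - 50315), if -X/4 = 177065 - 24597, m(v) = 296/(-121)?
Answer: -2549524489939/4180429 ≈ -6.0987e+5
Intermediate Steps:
m(v) = -296/121 (m(v) = 296*(-1/121) = -296/121)
X = -609872 (X = -4*(177065 - 24597) = -4*152468 = -609872)
X + (-207998 + (103608 - m(37)))/(-156979 - 50315) = -609872 + (-207998 + (103608 - 1*(-296/121)))/(-156979 - 50315) = -609872 + (-207998 + (103608 + 296/121))/(-207294) = -609872 + (-207998 + 12536864/121)*(-1/207294) = -609872 - 12630894/121*(-1/207294) = -609872 + 2105149/4180429 = -2549524489939/4180429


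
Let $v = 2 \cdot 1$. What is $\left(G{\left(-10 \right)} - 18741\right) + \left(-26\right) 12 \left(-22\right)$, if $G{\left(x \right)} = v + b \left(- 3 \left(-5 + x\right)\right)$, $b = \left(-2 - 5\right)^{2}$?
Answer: $-9670$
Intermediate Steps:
$v = 2$
$b = 49$ ($b = \left(-7\right)^{2} = 49$)
$G{\left(x \right)} = 737 - 147 x$ ($G{\left(x \right)} = 2 + 49 \left(- 3 \left(-5 + x\right)\right) = 2 + 49 \left(15 - 3 x\right) = 2 - \left(-735 + 147 x\right) = 737 - 147 x$)
$\left(G{\left(-10 \right)} - 18741\right) + \left(-26\right) 12 \left(-22\right) = \left(\left(737 - -1470\right) - 18741\right) + \left(-26\right) 12 \left(-22\right) = \left(\left(737 + 1470\right) - 18741\right) - -6864 = \left(2207 - 18741\right) + 6864 = -16534 + 6864 = -9670$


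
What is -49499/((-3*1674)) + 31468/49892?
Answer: 656909101/62639406 ≈ 10.487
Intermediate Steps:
-49499/((-3*1674)) + 31468/49892 = -49499/(-5022) + 31468*(1/49892) = -49499*(-1/5022) + 7867/12473 = 49499/5022 + 7867/12473 = 656909101/62639406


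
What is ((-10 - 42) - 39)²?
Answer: 8281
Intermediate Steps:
((-10 - 42) - 39)² = (-52 - 39)² = (-91)² = 8281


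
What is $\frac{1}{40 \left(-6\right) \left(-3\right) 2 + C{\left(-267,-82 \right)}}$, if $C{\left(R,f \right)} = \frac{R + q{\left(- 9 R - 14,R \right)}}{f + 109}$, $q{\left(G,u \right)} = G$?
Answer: $\frac{27}{41002} \approx 0.0006585$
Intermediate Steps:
$C{\left(R,f \right)} = \frac{-14 - 8 R}{109 + f}$ ($C{\left(R,f \right)} = \frac{R - \left(14 + 9 R\right)}{f + 109} = \frac{R - \left(14 + 9 R\right)}{109 + f} = \frac{-14 - 8 R}{109 + f}$)
$\frac{1}{40 \left(-6\right) \left(-3\right) 2 + C{\left(-267,-82 \right)}} = \frac{1}{40 \left(-6\right) \left(-3\right) 2 + \frac{2 \left(-7 - -1068\right)}{109 - 82}} = \frac{1}{40 \cdot 18 \cdot 2 + \frac{2 \left(-7 + 1068\right)}{27}} = \frac{1}{40 \cdot 36 + 2 \cdot \frac{1}{27} \cdot 1061} = \frac{1}{1440 + \frac{2122}{27}} = \frac{1}{\frac{41002}{27}} = \frac{27}{41002}$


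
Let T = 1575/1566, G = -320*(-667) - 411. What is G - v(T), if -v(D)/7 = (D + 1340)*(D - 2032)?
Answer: -570763023581/30276 ≈ -1.8852e+7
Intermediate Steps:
G = 213029 (G = 213440 - 411 = 213029)
T = 175/174 (T = 1575*(1/1566) = 175/174 ≈ 1.0057)
v(D) = -7*(-2032 + D)*(1340 + D) (v(D) = -7*(D + 1340)*(D - 2032) = -7*(1340 + D)*(-2032 + D) = -7*(-2032 + D)*(1340 + D))
G - v(T) = 213029 - (19060160 - 7*(175/174)² + 4844*(175/174)) = 213029 - (19060160 - 7*30625/30276 + 423850/87) = 213029 - (19060160 - 214375/30276 + 423850/87) = 213029 - 1*577212689585/30276 = 213029 - 577212689585/30276 = -570763023581/30276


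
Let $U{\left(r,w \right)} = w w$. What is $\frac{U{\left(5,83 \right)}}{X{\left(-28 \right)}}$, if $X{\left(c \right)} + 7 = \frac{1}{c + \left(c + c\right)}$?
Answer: $- \frac{578676}{589} \approx -982.47$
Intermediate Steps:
$U{\left(r,w \right)} = w^{2}$
$X{\left(c \right)} = -7 + \frac{1}{3 c}$ ($X{\left(c \right)} = -7 + \frac{1}{c + \left(c + c\right)} = -7 + \frac{1}{c + 2 c} = -7 + \frac{1}{3 c}$)
$\frac{U{\left(5,83 \right)}}{X{\left(-28 \right)}} = \frac{83^{2}}{-7 + \frac{1}{3 \left(-28\right)}} = \frac{6889}{-7 + \frac{1}{3} \left(- \frac{1}{28}\right)} = \frac{6889}{-7 - \frac{1}{84}} = \frac{6889}{- \frac{589}{84}} = 6889 \left(- \frac{84}{589}\right) = - \frac{578676}{589}$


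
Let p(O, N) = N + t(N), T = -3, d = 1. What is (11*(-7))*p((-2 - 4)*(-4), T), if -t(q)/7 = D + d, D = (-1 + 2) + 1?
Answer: 1848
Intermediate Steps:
D = 2 (D = 1 + 1 = 2)
t(q) = -21 (t(q) = -7*(2 + 1) = -7*3 = -21)
p(O, N) = -21 + N (p(O, N) = N - 21 = -21 + N)
(11*(-7))*p((-2 - 4)*(-4), T) = (11*(-7))*(-21 - 3) = -77*(-24) = 1848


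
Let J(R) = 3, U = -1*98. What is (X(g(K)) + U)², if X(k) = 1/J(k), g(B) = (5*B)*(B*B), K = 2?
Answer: 85849/9 ≈ 9538.8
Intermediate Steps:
U = -98
g(B) = 5*B³ (g(B) = (5*B)*B² = 5*B³)
X(k) = ⅓ (X(k) = 1/3 = ⅓)
(X(g(K)) + U)² = (⅓ - 98)² = (-293/3)² = 85849/9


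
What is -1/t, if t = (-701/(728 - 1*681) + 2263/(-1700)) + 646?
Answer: -79900/50317339 ≈ -0.0015879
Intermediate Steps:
t = 50317339/79900 (t = (-701/(728 - 681) + 2263*(-1/1700)) + 646 = (-701/47 - 2263/1700) + 646 = -1298061/79900 + 646 = 50317339/79900 ≈ 629.75)
-1/t = -1/50317339/79900 = -1*79900/50317339 = -79900/50317339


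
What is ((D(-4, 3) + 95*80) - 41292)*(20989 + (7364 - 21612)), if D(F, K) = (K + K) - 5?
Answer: -227111031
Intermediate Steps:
D(F, K) = -5 + 2*K (D(F, K) = 2*K - 5 = -5 + 2*K)
((D(-4, 3) + 95*80) - 41292)*(20989 + (7364 - 21612)) = (((-5 + 2*3) + 95*80) - 41292)*(20989 + (7364 - 21612)) = (((-5 + 6) + 7600) - 41292)*(20989 - 14248) = ((1 + 7600) - 41292)*6741 = (7601 - 41292)*6741 = -33691*6741 = -227111031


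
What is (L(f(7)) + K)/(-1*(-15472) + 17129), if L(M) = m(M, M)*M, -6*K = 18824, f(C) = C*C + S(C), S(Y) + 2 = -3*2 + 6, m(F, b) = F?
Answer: -2785/97803 ≈ -0.028476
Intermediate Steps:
S(Y) = -2 (S(Y) = -2 + (-3*2 + 6) = -2 + (-6 + 6) = -2 + 0 = -2)
f(C) = -2 + C² (f(C) = C*C - 2 = C² - 2 = -2 + C²)
K = -9412/3 (K = -⅙*18824 = -9412/3 ≈ -3137.3)
L(M) = M² (L(M) = M*M = M²)
(L(f(7)) + K)/(-1*(-15472) + 17129) = ((-2 + 7²)² - 9412/3)/(-1*(-15472) + 17129) = ((-2 + 49)² - 9412/3)/(15472 + 17129) = (47² - 9412/3)/32601 = (2209 - 9412/3)*(1/32601) = -2785/3*1/32601 = -2785/97803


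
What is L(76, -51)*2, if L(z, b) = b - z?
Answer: -254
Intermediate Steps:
L(76, -51)*2 = (-51 - 1*76)*2 = (-51 - 76)*2 = -127*2 = -254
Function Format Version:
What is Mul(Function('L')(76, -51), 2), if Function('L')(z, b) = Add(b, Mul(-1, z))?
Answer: -254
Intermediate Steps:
Mul(Function('L')(76, -51), 2) = Mul(Add(-51, Mul(-1, 76)), 2) = Mul(Add(-51, -76), 2) = Mul(-127, 2) = -254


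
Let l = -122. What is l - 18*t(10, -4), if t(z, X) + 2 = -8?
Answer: 58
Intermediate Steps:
t(z, X) = -10 (t(z, X) = -2 - 8 = -10)
l - 18*t(10, -4) = -122 - 18*(-10) = -122 + 180 = 58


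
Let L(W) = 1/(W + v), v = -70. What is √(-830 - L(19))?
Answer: I*√2158779/51 ≈ 28.809*I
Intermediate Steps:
L(W) = 1/(-70 + W) (L(W) = 1/(W - 70) = 1/(-70 + W))
√(-830 - L(19)) = √(-830 - 1/(-70 + 19)) = √(-830 - 1/(-51)) = √(-830 - 1*(-1/51)) = √(-830 + 1/51) = √(-42329/51) = I*√2158779/51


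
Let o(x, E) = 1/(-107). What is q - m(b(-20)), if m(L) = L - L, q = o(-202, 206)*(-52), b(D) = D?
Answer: 52/107 ≈ 0.48598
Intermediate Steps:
o(x, E) = -1/107
q = 52/107 (q = -1/107*(-52) = 52/107 ≈ 0.48598)
m(L) = 0
q - m(b(-20)) = 52/107 - 1*0 = 52/107 + 0 = 52/107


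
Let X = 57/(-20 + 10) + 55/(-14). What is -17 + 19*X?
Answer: -6998/35 ≈ -199.94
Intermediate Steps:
X = -337/35 (X = 57/(-10) + 55*(-1/14) = 57*(-1/10) - 55/14 = -57/10 - 55/14 = -337/35 ≈ -9.6286)
-17 + 19*X = -17 + 19*(-337/35) = -17 - 6403/35 = -6998/35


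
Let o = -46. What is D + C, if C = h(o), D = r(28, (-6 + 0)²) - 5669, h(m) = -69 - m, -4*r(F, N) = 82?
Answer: -11425/2 ≈ -5712.5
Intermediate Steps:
r(F, N) = -41/2 (r(F, N) = -¼*82 = -41/2)
D = -11379/2 (D = -41/2 - 5669 = -11379/2 ≈ -5689.5)
C = -23 (C = -69 - 1*(-46) = -69 + 46 = -23)
D + C = -11379/2 - 23 = -11425/2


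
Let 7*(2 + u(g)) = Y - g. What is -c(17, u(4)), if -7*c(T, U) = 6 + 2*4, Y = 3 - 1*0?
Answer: 2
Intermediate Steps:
Y = 3 (Y = 3 + 0 = 3)
u(g) = -11/7 - g/7 (u(g) = -2 + (3 - g)/7 = -2 + (3/7 - g/7) = -11/7 - g/7)
c(T, U) = -2 (c(T, U) = -(6 + 2*4)/7 = -(6 + 8)/7 = -⅐*14 = -2)
-c(17, u(4)) = -1*(-2) = 2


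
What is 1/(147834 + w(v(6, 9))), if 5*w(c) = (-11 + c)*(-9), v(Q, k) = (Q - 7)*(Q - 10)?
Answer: 5/739233 ≈ 6.7638e-6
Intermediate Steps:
v(Q, k) = (-10 + Q)*(-7 + Q) (v(Q, k) = (-7 + Q)*(-10 + Q) = (-10 + Q)*(-7 + Q))
w(c) = 99/5 - 9*c/5 (w(c) = ((-11 + c)*(-9))/5 = (99 - 9*c)/5 = 99/5 - 9*c/5)
1/(147834 + w(v(6, 9))) = 1/(147834 + (99/5 - 9*(70 + 6² - 17*6)/5)) = 1/(147834 + (99/5 - 9*(70 + 36 - 102)/5)) = 1/(147834 + (99/5 - 9/5*4)) = 1/(147834 + (99/5 - 36/5)) = 1/(147834 + 63/5) = 1/(739233/5) = 5/739233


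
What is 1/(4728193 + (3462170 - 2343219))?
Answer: 1/5847144 ≈ 1.7102e-7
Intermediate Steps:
1/(4728193 + (3462170 - 2343219)) = 1/(4728193 + 1118951) = 1/5847144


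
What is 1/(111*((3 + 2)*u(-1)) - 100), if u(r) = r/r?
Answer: 1/455 ≈ 0.0021978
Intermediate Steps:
u(r) = 1
1/(111*((3 + 2)*u(-1)) - 100) = 1/(111*((3 + 2)*1) - 100) = 1/(111*(5*1) - 100) = 1/(111*5 - 100) = 1/(555 - 100) = 1/455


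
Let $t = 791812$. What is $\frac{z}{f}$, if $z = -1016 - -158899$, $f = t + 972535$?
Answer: $\frac{157883}{1764347} \approx 0.089485$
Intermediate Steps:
$f = 1764347$ ($f = 791812 + 972535 = 1764347$)
$z = 157883$ ($z = -1016 + 158899 = 157883$)
$\frac{z}{f} = \frac{157883}{1764347}$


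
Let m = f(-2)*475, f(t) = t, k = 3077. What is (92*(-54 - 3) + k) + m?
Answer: -3117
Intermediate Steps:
m = -950 (m = -2*475 = -950)
(92*(-54 - 3) + k) + m = (92*(-54 - 3) + 3077) - 950 = (92*(-57) + 3077) - 950 = (-5244 + 3077) - 950 = -2167 - 950 = -3117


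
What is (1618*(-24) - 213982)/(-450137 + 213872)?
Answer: 13306/12435 ≈ 1.0700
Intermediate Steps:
(1618*(-24) - 213982)/(-450137 + 213872) = (-38832 - 213982)/(-236265) = -252814*(-1/236265) = 13306/12435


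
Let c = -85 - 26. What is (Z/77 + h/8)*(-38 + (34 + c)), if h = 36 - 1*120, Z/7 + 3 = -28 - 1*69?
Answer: 49565/22 ≈ 2253.0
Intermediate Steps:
c = -111
Z = -700 (Z = -21 + 7*(-28 - 1*69) = -21 + 7*(-28 - 69) = -21 + 7*(-97) = -21 - 679 = -700)
h = -84 (h = 36 - 120 = -84)
(Z/77 + h/8)*(-38 + (34 + c)) = (-700/77 - 84/8)*(-38 + (34 - 111)) = (-700*1/77 - 84*⅛)*(-38 - 77) = (-100/11 - 21/2)*(-115) = -431/22*(-115) = 49565/22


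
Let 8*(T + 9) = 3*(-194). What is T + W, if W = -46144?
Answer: -184903/4 ≈ -46226.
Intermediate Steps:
T = -327/4 (T = -9 + (3*(-194))/8 = -9 + (⅛)*(-582) = -9 - 291/4 = -327/4 ≈ -81.750)
T + W = -327/4 - 46144 = -184903/4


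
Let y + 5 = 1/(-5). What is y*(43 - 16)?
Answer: -702/5 ≈ -140.40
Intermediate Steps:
y = -26/5 (y = -5 + 1/(-5) = -5 - ⅕ = -26/5 ≈ -5.2000)
y*(43 - 16) = -26*(43 - 16)/5 = -26/5*27 = -702/5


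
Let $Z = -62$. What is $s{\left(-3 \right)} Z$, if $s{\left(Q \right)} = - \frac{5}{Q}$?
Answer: $- \frac{310}{3} \approx -103.33$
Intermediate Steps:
$s{\left(-3 \right)} Z = - \frac{5}{-3} \left(-62\right) = \left(-5\right) \left(- \frac{1}{3}\right) \left(-62\right) = \frac{5}{3} \left(-62\right) = - \frac{310}{3}$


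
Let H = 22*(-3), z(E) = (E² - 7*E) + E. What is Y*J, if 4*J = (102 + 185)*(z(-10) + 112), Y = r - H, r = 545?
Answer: 11924276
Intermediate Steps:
z(E) = E² - 6*E
H = -66
Y = 611 (Y = 545 - 1*(-66) = 545 + 66 = 611)
J = 19516 (J = ((102 + 185)*(-10*(-6 - 10) + 112))/4 = (287*(-10*(-16) + 112))/4 = (287*(160 + 112))/4 = (287*272)/4 = (¼)*78064 = 19516)
Y*J = 611*19516 = 11924276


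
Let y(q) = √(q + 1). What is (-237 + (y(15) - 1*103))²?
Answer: 112896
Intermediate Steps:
y(q) = √(1 + q)
(-237 + (y(15) - 1*103))² = (-237 + (√(1 + 15) - 1*103))² = (-237 + (√16 - 103))² = (-237 + (4 - 103))² = (-237 - 99)² = (-336)² = 112896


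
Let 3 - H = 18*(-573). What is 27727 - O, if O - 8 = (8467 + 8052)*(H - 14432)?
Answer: 68003404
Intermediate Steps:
H = 10317 (H = 3 - 18*(-573) = 3 - 1*(-10314) = 3 + 10314 = 10317)
O = -67975677 (O = 8 + (8467 + 8052)*(10317 - 14432) = 8 + 16519*(-4115) = 8 - 67975685 = -67975677)
27727 - O = 27727 - 1*(-67975677) = 27727 + 67975677 = 68003404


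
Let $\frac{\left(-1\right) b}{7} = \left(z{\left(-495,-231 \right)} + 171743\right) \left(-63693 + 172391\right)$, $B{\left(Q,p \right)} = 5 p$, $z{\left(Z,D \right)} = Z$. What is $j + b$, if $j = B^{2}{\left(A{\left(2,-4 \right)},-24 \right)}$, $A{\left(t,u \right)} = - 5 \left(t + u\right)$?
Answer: $-130300191328$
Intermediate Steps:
$A{\left(t,u \right)} = - 5 t - 5 u$
$j = 14400$ ($j = \left(5 \left(-24\right)\right)^{2} = \left(-120\right)^{2} = 14400$)
$b = -130300205728$ ($b = - 7 \left(-495 + 171743\right) \left(-63693 + 172391\right) = - 7 \cdot 171248 \cdot 108698 = \left(-7\right) 18614315104 = -130300205728$)
$j + b = 14400 - 130300205728 = -130300191328$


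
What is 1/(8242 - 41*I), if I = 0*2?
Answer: 1/8242 ≈ 0.00012133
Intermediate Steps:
I = 0
1/(8242 - 41*I) = 1/(8242 - 41*0) = 1/(8242 + 0) = 1/8242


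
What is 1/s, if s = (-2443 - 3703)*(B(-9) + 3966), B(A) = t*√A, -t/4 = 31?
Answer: -661/16253650140 - 31*I/8126825070 ≈ -4.0668e-8 - 3.8145e-9*I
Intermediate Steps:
t = -124 (t = -4*31 = -124)
B(A) = -124*√A
s = -24375036 + 2286312*I (s = (-2443 - 3703)*(-372*I + 3966) = -6146*(-372*I + 3966) = -6146*(3966 - 372*I) = -24375036 + 2286312*I ≈ -2.4375e+7 + 2.2863e+6*I)
1/s = 1/(-24375036 + 2286312*I) = (-24375036 - 2286312*I)/599369602562640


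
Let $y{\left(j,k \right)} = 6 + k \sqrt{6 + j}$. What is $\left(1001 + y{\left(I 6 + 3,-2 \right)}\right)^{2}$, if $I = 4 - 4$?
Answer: $1002001$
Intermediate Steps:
$I = 0$ ($I = 4 - 4 = 0$)
$\left(1001 + y{\left(I 6 + 3,-2 \right)}\right)^{2} = \left(1001 + \left(6 - 2 \sqrt{6 + \left(0 \cdot 6 + 3\right)}\right)\right)^{2} = \left(1001 + \left(6 - 2 \sqrt{6 + \left(0 + 3\right)}\right)\right)^{2} = \left(1001 + \left(6 - 2 \sqrt{6 + 3}\right)\right)^{2} = \left(1001 + \left(6 - 2 \sqrt{9}\right)\right)^{2} = \left(1001 + \left(6 - 6\right)\right)^{2} = \left(1001 + 0\right)^{2} = 1001^{2} = 1002001$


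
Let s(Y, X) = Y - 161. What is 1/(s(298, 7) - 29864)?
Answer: -1/29727 ≈ -3.3639e-5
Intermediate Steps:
s(Y, X) = -161 + Y
1/(s(298, 7) - 29864) = 1/((-161 + 298) - 29864) = 1/(137 - 29864) = 1/(-29727) = -1/29727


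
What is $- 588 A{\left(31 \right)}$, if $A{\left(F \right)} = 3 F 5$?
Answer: $-273420$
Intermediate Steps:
$A{\left(F \right)} = 15 F$
$- 588 A{\left(31 \right)} = - 588 \cdot 15 \cdot 31 = \left(-588\right) 465 = -273420$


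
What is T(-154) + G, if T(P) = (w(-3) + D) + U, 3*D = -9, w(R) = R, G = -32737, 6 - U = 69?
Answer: -32806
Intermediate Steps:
U = -63 (U = 6 - 1*69 = 6 - 69 = -63)
D = -3 (D = (⅓)*(-9) = -3)
T(P) = -69 (T(P) = (-3 - 3) - 63 = -6 - 63 = -69)
T(-154) + G = -69 - 32737 = -32806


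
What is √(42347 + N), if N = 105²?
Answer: 2*√13343 ≈ 231.02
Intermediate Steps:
N = 11025
√(42347 + N) = √(42347 + 11025) = √53372 = 2*√13343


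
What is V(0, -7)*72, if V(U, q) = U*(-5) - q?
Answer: 504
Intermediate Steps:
V(U, q) = -q - 5*U (V(U, q) = -5*U - q = -q - 5*U)
V(0, -7)*72 = (-1*(-7) - 5*0)*72 = (7 + 0)*72 = 7*72 = 504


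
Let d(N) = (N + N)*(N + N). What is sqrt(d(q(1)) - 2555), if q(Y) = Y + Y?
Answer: I*sqrt(2539) ≈ 50.388*I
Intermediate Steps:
q(Y) = 2*Y
d(N) = 4*N**2 (d(N) = (2*N)*(2*N) = 4*N**2)
sqrt(d(q(1)) - 2555) = sqrt(4*(2*1)**2 - 2555) = sqrt(4*2**2 - 2555) = sqrt(4*4 - 2555) = sqrt(16 - 2555) = sqrt(-2539) = I*sqrt(2539)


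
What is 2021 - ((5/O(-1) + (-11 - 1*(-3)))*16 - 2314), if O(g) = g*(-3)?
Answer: 13309/3 ≈ 4436.3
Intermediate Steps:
O(g) = -3*g
2021 - ((5/O(-1) + (-11 - 1*(-3)))*16 - 2314) = 2021 - ((5/((-3*(-1))) + (-11 - 1*(-3)))*16 - 2314) = 2021 - ((5/3 + (-11 + 3))*16 - 2314) = 2021 - ((5*(⅓) - 8)*16 - 2314) = 2021 - ((5/3 - 8)*16 - 2314) = 2021 - (-19/3*16 - 2314) = 2021 - (-304/3 - 2314) = 2021 - 1*(-7246/3) = 2021 + 7246/3 = 13309/3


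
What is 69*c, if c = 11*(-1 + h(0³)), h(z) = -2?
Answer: -2277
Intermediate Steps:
c = -33 (c = 11*(-1 - 2) = 11*(-3) = -33)
69*c = 69*(-33) = -2277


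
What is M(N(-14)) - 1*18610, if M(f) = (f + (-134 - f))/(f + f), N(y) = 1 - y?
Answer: -279217/15 ≈ -18614.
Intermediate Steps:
M(f) = -67/f (M(f) = -134*1/(2*f) = -67/f)
M(N(-14)) - 1*18610 = -67/(1 - 1*(-14)) - 1*18610 = -67/(1 + 14) - 18610 = -67/15 - 18610 = -279217/15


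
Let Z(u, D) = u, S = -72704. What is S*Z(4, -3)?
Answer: -290816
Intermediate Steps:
S*Z(4, -3) = -72704*4 = -290816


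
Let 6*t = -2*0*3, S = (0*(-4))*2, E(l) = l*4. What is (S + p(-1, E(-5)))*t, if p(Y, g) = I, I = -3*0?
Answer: 0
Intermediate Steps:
E(l) = 4*l
S = 0 (S = 0*2 = 0)
I = 0
p(Y, g) = 0
t = 0 (t = (-2*0*3)/6 = (0*3)/6 = (⅙)*0 = 0)
(S + p(-1, E(-5)))*t = (0 + 0)*0 = 0*0 = 0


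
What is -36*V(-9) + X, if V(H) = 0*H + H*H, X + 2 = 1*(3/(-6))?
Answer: -5837/2 ≈ -2918.5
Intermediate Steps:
X = -5/2 (X = -2 + 1*(3/(-6)) = -2 + 1*(3*(-⅙)) = -2 + 1*(-½) = -2 - ½ = -5/2 ≈ -2.5000)
V(H) = H² (V(H) = 0 + H² = H²)
-36*V(-9) + X = -36*(-9)² - 5/2 = -36*81 - 5/2 = -2916 - 5/2 = -5837/2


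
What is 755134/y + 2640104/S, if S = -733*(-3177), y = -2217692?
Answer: 2048213006837/2582215142886 ≈ 0.79320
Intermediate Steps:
S = 2328741
755134/y + 2640104/S = 755134/(-2217692) + 2640104/2328741 = 755134*(-1/2217692) + 2640104*(1/2328741) = -377567/1108846 + 2640104/2328741 = 2048213006837/2582215142886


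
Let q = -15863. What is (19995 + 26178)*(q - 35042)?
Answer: -2350436565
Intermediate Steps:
(19995 + 26178)*(q - 35042) = (19995 + 26178)*(-15863 - 35042) = 46173*(-50905) = -2350436565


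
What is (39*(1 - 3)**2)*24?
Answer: 3744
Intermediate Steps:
(39*(1 - 3)**2)*24 = (39*(-2)**2)*24 = (39*4)*24 = 156*24 = 3744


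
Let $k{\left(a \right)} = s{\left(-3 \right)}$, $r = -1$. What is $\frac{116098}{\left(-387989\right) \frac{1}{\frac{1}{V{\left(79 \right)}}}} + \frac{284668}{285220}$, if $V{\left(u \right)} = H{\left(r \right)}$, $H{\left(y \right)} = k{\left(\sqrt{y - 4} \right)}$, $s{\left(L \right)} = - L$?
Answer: $\frac{74557671599}{82996666935} \approx 0.89832$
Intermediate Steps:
$k{\left(a \right)} = 3$ ($k{\left(a \right)} = \left(-1\right) \left(-3\right) = 3$)
$H{\left(y \right)} = 3$
$V{\left(u \right)} = 3$
$\frac{116098}{\left(-387989\right) \frac{1}{\frac{1}{V{\left(79 \right)}}}} + \frac{284668}{285220} = \frac{116098}{\left(-387989\right) \frac{1}{\frac{1}{3}}} + \frac{284668}{285220} = \frac{116098}{\left(-387989\right) \frac{1}{\frac{1}{3}}} + 284668 \cdot \frac{1}{285220} = \frac{116098}{\left(-387989\right) 3} + \frac{71167}{71305} = \frac{116098}{-1163967} + \frac{71167}{71305} = 116098 \left(- \frac{1}{1163967}\right) + \frac{71167}{71305} = - \frac{116098}{1163967} + \frac{71167}{71305} = \frac{74557671599}{82996666935}$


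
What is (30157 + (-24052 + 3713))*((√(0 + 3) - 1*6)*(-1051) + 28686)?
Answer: 343551456 - 10318718*√3 ≈ 3.2568e+8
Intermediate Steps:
(30157 + (-24052 + 3713))*((√(0 + 3) - 1*6)*(-1051) + 28686) = (30157 - 20339)*((√3 - 6)*(-1051) + 28686) = 9818*((-6 + √3)*(-1051) + 28686) = 9818*((6306 - 1051*√3) + 28686) = 9818*(34992 - 1051*√3) = 343551456 - 10318718*√3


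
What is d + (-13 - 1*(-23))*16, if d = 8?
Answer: 168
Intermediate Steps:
d + (-13 - 1*(-23))*16 = 8 + (-13 - 1*(-23))*16 = 8 + (-13 + 23)*16 = 8 + 10*16 = 8 + 160 = 168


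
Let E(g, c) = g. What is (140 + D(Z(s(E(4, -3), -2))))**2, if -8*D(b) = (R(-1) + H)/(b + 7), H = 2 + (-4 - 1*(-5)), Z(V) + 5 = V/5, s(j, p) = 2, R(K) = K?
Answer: 45091225/2304 ≈ 19571.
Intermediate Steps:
Z(V) = -5 + V/5
H = 3 (H = 2 + (-4 + 5) = 2 + 1 = 3)
D(b) = -1/(4*(7 + b)) (D(b) = -(-1 + 3)/(8*(b + 7)) = -1/(4*(7 + b)))
(140 + D(Z(s(E(4, -3), -2))))**2 = (140 - 1/(28 + 4*(-5 + (1/5)*2)))**2 = (140 - 1/(28 + 4*(-5 + 2/5)))**2 = (140 - 1/(28 + 4*(-23/5)))**2 = (140 - 1/(28 - 92/5))**2 = (140 - 1/48/5)**2 = (140 - 1*5/48)**2 = (140 - 5/48)**2 = (6715/48)**2 = 45091225/2304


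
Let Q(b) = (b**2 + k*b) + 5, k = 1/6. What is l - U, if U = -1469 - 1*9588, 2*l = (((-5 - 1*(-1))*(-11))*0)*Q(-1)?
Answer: 11057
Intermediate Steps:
k = 1/6 ≈ 0.16667
Q(b) = 5 + b**2 + b/6 (Q(b) = (b**2 + b/6) + 5 = 5 + b**2 + b/6)
l = 0 (l = ((((-5 - 1*(-1))*(-11))*0)*(5 + (-1)**2 + (1/6)*(-1)))/2 = ((((-5 + 1)*(-11))*0)*(5 + 1 - 1/6))/2 = ((-4*(-11)*0)*(35/6))/2 = ((44*0)*(35/6))/2 = (0*(35/6))/2 = (1/2)*0 = 0)
U = -11057 (U = -1469 - 9588 = -11057)
l - U = 0 - 1*(-11057) = 0 + 11057 = 11057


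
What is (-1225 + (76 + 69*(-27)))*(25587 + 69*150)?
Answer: -108242244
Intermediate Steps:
(-1225 + (76 + 69*(-27)))*(25587 + 69*150) = (-1225 + (76 - 1863))*(25587 + 10350) = (-1225 - 1787)*35937 = -3012*35937 = -108242244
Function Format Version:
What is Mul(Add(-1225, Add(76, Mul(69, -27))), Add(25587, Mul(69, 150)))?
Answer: -108242244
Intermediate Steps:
Mul(Add(-1225, Add(76, Mul(69, -27))), Add(25587, Mul(69, 150))) = Mul(Add(-1225, Add(76, -1863)), Add(25587, 10350)) = Mul(Add(-1225, -1787), 35937) = Mul(-3012, 35937) = -108242244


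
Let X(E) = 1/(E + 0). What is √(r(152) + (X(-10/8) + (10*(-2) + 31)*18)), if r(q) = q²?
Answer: √582530/5 ≈ 152.65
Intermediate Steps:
X(E) = 1/E
√(r(152) + (X(-10/8) + (10*(-2) + 31)*18)) = √(152² + (1/(-10/8) + (10*(-2) + 31)*18)) = √(23104 + (1/(-10*⅛) + (-20 + 31)*18)) = √(23104 + (1/(-5/4) + 11*18)) = √(23104 + (-⅘ + 198)) = √(23104 + 986/5) = √(116506/5) = √582530/5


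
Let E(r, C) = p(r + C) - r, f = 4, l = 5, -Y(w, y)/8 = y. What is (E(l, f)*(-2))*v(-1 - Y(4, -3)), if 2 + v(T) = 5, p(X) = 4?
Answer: 6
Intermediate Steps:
Y(w, y) = -8*y
E(r, C) = 4 - r
v(T) = 3 (v(T) = -2 + 5 = 3)
(E(l, f)*(-2))*v(-1 - Y(4, -3)) = ((4 - 1*5)*(-2))*3 = ((4 - 5)*(-2))*3 = -1*(-2)*3 = 2*3 = 6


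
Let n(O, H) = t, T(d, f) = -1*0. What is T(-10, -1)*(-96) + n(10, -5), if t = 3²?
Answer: 9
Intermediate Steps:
t = 9
T(d, f) = 0
n(O, H) = 9
T(-10, -1)*(-96) + n(10, -5) = 0*(-96) + 9 = 0 + 9 = 9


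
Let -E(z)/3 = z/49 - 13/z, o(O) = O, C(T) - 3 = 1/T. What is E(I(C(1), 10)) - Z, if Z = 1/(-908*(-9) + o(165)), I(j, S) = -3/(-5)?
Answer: 18955921/291795 ≈ 64.963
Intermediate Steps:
C(T) = 3 + 1/T
I(j, S) = 3/5 (I(j, S) = -3*(-1/5) = 3/5)
E(z) = 39/z - 3*z/49 (E(z) = -3*(z/49 - 13/z) = -3*(-13/z + z/49) = 39/z - 3*z/49)
Z = 1/8337 (Z = 1/(-908*(-9) + 165) = 1/(8172 + 165) = 1/8337 ≈ 0.00011995)
E(I(C(1), 10)) - Z = (39/(3/5) - 3/49*3/5) - 1*1/8337 = (39*(5/3) - 9/245) - 1/8337 = (65 - 9/245) - 1/8337 = 15916/245 - 1/8337 = 18955921/291795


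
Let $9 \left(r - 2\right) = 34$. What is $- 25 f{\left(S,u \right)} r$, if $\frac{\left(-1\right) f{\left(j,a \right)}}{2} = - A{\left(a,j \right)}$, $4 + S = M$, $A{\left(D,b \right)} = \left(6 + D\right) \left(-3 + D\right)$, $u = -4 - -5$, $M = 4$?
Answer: $\frac{36400}{9} \approx 4044.4$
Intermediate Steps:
$u = 1$ ($u = -4 + 5 = 1$)
$A{\left(D,b \right)} = \left(-3 + D\right) \left(6 + D\right)$
$r = \frac{52}{9}$ ($r = 2 + \frac{1}{9} \cdot 34 = 2 + \frac{34}{9} = \frac{52}{9} \approx 5.7778$)
$S = 0$ ($S = -4 + 4 = 0$)
$f{\left(j,a \right)} = -36 + 2 a^{2} + 6 a$ ($f{\left(j,a \right)} = - 2 \left(- (-18 + a^{2} + 3 a)\right) = - 2 \left(18 - a^{2} - 3 a\right) = -36 + 2 a^{2} + 6 a$)
$- 25 f{\left(S,u \right)} r = - 25 \left(-36 + 2 \cdot 1^{2} + 6 \cdot 1\right) \frac{52}{9} = - 25 \left(-36 + 2 \cdot 1 + 6\right) \frac{52}{9} = - 25 \left(-36 + 2 + 6\right) \frac{52}{9} = \left(-25\right) \left(-28\right) \frac{52}{9} = 700 \cdot \frac{52}{9} = \frac{36400}{9}$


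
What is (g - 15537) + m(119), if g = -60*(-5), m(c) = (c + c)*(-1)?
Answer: -15475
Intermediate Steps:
m(c) = -2*c (m(c) = (2*c)*(-1) = -2*c)
g = 300
(g - 15537) + m(119) = (300 - 15537) - 2*119 = -15237 - 238 = -15475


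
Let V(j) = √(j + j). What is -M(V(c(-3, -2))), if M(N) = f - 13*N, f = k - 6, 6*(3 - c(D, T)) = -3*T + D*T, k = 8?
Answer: -2 + 13*√2 ≈ 16.385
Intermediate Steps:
c(D, T) = 3 + T/2 - D*T/6 (c(D, T) = 3 - (-3*T + D*T)/6 = 3 + (T/2 - D*T/6) = 3 + T/2 - D*T/6)
V(j) = √2*√j (V(j) = √(2*j) = √2*√j)
f = 2 (f = 8 - 6 = 2)
M(N) = 2 - 13*N
-M(V(c(-3, -2))) = -(2 - 13*√2*√(3 + (½)*(-2) - ⅙*(-3)*(-2))) = -(2 - 13*√2*√(3 - 1 - 1)) = -(2 - 13*√2*√1) = -(2 - 13*√2) = -2 + 13*√2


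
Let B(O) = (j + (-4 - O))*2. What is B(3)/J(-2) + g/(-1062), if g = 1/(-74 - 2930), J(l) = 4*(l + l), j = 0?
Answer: 697867/797562 ≈ 0.87500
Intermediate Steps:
J(l) = 8*l (J(l) = 4*(2*l) = 8*l)
B(O) = -8 - 2*O (B(O) = (0 + (-4 - O))*2 = (-4 - O)*2 = -8 - 2*O)
g = -1/3004 (g = 1/(-3004) = -1/3004 ≈ -0.00033289)
B(3)/J(-2) + g/(-1062) = (-8 - 2*3)/((8*(-2))) - 1/3004/(-1062) = (-8 - 6)/(-16) - 1/3004*(-1/1062) = -14*(-1/16) + 1/3190248 = 7/8 + 1/3190248 = 697867/797562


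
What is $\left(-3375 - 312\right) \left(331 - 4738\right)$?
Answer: $16248609$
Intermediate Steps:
$\left(-3375 - 312\right) \left(331 - 4738\right) = \left(-3375 - 312\right) \left(-4407\right) = \left(-3687\right) \left(-4407\right) = 16248609$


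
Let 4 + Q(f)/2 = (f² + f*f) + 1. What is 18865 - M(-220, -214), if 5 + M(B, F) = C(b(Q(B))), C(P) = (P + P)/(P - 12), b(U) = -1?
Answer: 245308/13 ≈ 18870.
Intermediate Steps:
Q(f) = -6 + 4*f² (Q(f) = -8 + 2*((f² + f*f) + 1) = -8 + 2*((f² + f²) + 1) = -8 + 2*(2*f² + 1) = -8 + 2*(1 + 2*f²) = -8 + (2 + 4*f²) = -6 + 4*f²)
C(P) = 2*P/(-12 + P) (C(P) = (2*P)/(-12 + P) = 2*P/(-12 + P))
M(B, F) = -63/13 (M(B, F) = -5 + 2*(-1)/(-12 - 1) = -5 + 2*(-1)/(-13) = -5 + 2*(-1)*(-1/13) = -5 + 2/13 = -63/13)
18865 - M(-220, -214) = 18865 - 1*(-63/13) = 18865 + 63/13 = 245308/13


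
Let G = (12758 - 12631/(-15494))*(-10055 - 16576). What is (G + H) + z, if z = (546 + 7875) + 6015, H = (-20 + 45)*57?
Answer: -5264305695039/15494 ≈ -3.3976e+8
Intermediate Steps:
H = 1425 (H = 25*57 = 1425)
z = 14436 (z = 8421 + 6015 = 14436)
G = -5264551445373/15494 (G = (12758 - 12631*(-1/15494))*(-26631) = (12758 + 12631/15494)*(-26631) = (197685083/15494)*(-26631) = -5264551445373/15494 ≈ -3.3978e+8)
(G + H) + z = (-5264551445373/15494 + 1425) + 14436 = -5264529366423/15494 + 14436 = -5264305695039/15494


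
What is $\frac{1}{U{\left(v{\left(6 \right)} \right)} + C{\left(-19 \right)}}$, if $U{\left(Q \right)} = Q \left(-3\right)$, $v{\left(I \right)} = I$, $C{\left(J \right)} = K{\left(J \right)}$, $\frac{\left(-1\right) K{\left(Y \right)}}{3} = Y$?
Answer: $\frac{1}{39} \approx 0.025641$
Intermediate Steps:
$K{\left(Y \right)} = - 3 Y$
$C{\left(J \right)} = - 3 J$
$U{\left(Q \right)} = - 3 Q$
$\frac{1}{U{\left(v{\left(6 \right)} \right)} + C{\left(-19 \right)}} = \frac{1}{\left(-3\right) 6 - -57} = \frac{1}{-18 + 57} = \frac{1}{39}$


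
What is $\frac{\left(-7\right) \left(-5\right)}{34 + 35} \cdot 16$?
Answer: $\frac{560}{69} \approx 8.1159$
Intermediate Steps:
$\frac{\left(-7\right) \left(-5\right)}{34 + 35} \cdot 16 = \frac{35}{69} \cdot 16 = \frac{560}{69}$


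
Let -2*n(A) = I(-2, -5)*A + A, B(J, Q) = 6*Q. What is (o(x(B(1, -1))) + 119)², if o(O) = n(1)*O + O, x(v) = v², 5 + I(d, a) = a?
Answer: 100489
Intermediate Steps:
I(d, a) = -5 + a
n(A) = 9*A/2 (n(A) = -((-5 - 5)*A + A)/2 = -(-10*A + A)/2 = -(-9)*A/2 = 9*A/2)
o(O) = 11*O/2 (o(O) = ((9/2)*1)*O + O = 9*O/2 + O = 11*O/2)
(o(x(B(1, -1))) + 119)² = (11*(6*(-1))²/2 + 119)² = ((11/2)*(-6)² + 119)² = ((11/2)*36 + 119)² = (198 + 119)² = 317² = 100489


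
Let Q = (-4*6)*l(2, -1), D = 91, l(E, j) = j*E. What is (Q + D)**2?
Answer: 19321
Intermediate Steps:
l(E, j) = E*j
Q = 48 (Q = (-4*6)*(2*(-1)) = -24*(-2) = 48)
(Q + D)**2 = (48 + 91)**2 = 139**2 = 19321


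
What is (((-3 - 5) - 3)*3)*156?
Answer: -5148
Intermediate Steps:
(((-3 - 5) - 3)*3)*156 = ((-8 - 3)*3)*156 = -11*3*156 = -33*156 = -5148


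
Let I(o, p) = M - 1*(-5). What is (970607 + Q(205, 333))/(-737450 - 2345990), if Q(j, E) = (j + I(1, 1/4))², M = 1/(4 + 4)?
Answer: -64944609/197340160 ≈ -0.32910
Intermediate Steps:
M = ⅛ (M = 1/8 = ⅛ ≈ 0.12500)
I(o, p) = 41/8 (I(o, p) = ⅛ - 1*(-5) = ⅛ + 5 = 41/8)
Q(j, E) = (41/8 + j)² (Q(j, E) = (j + 41/8)² = (41/8 + j)²)
(970607 + Q(205, 333))/(-737450 - 2345990) = (970607 + (41 + 8*205)²/64)/(-737450 - 2345990) = (970607 + (41 + 1640)²/64)/(-3083440) = (970607 + (1/64)*1681²)*(-1/3083440) = (970607 + (1/64)*2825761)*(-1/3083440) = (970607 + 2825761/64)*(-1/3083440) = (64944609/64)*(-1/3083440) = -64944609/197340160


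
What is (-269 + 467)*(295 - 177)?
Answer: 23364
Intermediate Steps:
(-269 + 467)*(295 - 177) = 198*118 = 23364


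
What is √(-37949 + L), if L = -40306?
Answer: 3*I*√8695 ≈ 279.74*I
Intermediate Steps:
√(-37949 + L) = √(-37949 - 40306) = √(-78255) = 3*I*√8695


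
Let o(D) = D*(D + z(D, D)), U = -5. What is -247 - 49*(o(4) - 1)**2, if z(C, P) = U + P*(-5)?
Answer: -354272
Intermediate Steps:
z(C, P) = -5 - 5*P (z(C, P) = -5 + P*(-5) = -5 - 5*P)
o(D) = D*(-5 - 4*D) (o(D) = D*(D + (-5 - 5*D)) = D*(-5 - 4*D))
-247 - 49*(o(4) - 1)**2 = -247 - 49*(-1*4*(5 + 4*4) - 1)**2 = -247 - 49*(-1*4*(5 + 16) - 1)**2 = -247 - 49*(-1*4*21 - 1)**2 = -247 - 49*(-84 - 1)**2 = -247 - 49*(-85)**2 = -247 - 49*7225 = -247 - 354025 = -354272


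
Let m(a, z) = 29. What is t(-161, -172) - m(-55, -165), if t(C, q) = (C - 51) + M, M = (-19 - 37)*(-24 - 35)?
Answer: 3063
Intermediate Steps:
M = 3304 (M = -56*(-59) = 3304)
t(C, q) = 3253 + C (t(C, q) = (C - 51) + 3304 = (-51 + C) + 3304 = 3253 + C)
t(-161, -172) - m(-55, -165) = (3253 - 161) - 1*29 = 3092 - 29 = 3063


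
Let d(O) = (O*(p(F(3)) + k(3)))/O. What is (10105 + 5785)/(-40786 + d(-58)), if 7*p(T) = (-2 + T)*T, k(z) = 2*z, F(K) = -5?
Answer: -454/1165 ≈ -0.38970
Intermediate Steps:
p(T) = T*(-2 + T)/7 (p(T) = ((-2 + T)*T)/7 = (T*(-2 + T))/7 = T*(-2 + T)/7)
d(O) = 11 (d(O) = (O*((⅐)*(-5)*(-2 - 5) + 2*3))/O = (O*((⅐)*(-5)*(-7) + 6))/O = (O*(5 + 6))/O = (O*11)/O = (11*O)/O = 11)
(10105 + 5785)/(-40786 + d(-58)) = (10105 + 5785)/(-40786 + 11) = 15890/(-40775) = 15890*(-1/40775) = -454/1165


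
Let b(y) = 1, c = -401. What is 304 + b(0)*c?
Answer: -97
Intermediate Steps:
304 + b(0)*c = 304 + 1*(-401) = 304 - 401 = -97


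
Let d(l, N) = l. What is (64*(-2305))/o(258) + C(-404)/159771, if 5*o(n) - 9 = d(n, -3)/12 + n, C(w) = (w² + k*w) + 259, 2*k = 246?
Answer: -235628526409/92187867 ≈ -2556.0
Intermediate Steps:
k = 123 (k = (½)*246 = 123)
C(w) = 259 + w² + 123*w (C(w) = (w² + 123*w) + 259 = 259 + w² + 123*w)
o(n) = 9/5 + 13*n/60 (o(n) = 9/5 + (n/12 + n)/5 = 9/5 + (13*n/12)/5 = 9/5 + 13*n/60)
(64*(-2305))/o(258) + C(-404)/159771 = (64*(-2305))/(9/5 + (13/60)*258) + (259 + (-404)² + 123*(-404))/159771 = -147520/(9/5 + 559/10) + (259 + 163216 - 49692)*(1/159771) = -147520/577/10 + 113783*(1/159771) = -147520*10/577 + 113783/159771 = -1475200/577 + 113783/159771 = -235628526409/92187867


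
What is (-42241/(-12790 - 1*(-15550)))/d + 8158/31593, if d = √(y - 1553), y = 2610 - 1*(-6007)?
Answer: 8158/31593 - 42241*√1766/9748320 ≈ 0.076126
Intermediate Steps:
y = 8617 (y = 2610 + 6007 = 8617)
d = 2*√1766 (d = √(8617 - 1553) = √7064 = 2*√1766 ≈ 84.048)
(-42241/(-12790 - 1*(-15550)))/d + 8158/31593 = (-42241/(-12790 - 1*(-15550)))/((2*√1766)) + 8158/31593 = (-42241/(-12790 + 15550))*(√1766/3532) + 8158*(1/31593) = (-42241/2760)*(√1766/3532) + 8158/31593 = (-42241*1/2760)*(√1766/3532) + 8158/31593 = -42241*√1766/9748320 + 8158/31593 = 8158/31593 - 42241*√1766/9748320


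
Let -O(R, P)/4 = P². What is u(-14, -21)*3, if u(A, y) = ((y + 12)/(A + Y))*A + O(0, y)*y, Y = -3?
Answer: 1888866/17 ≈ 1.1111e+5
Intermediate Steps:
O(R, P) = -4*P²
u(A, y) = -4*y³ + A*(12 + y)/(-3 + A) (u(A, y) = ((y + 12)/(A - 3))*A + (-4*y²)*y = ((12 + y)/(-3 + A))*A - 4*y³ = A*(12 + y)/(-3 + A) - 4*y³ = -4*y³ + A*(12 + y)/(-3 + A))
u(-14, -21)*3 = ((12*(-14) + 12*(-21)³ - 14*(-21) - 4*(-14)*(-21)³)/(-3 - 14))*3 = ((-168 + 12*(-9261) + 294 - 4*(-14)*(-9261))/(-17))*3 = -(-168 - 111132 + 294 - 518616)/17*3 = -1/17*(-629622)*3 = (629622/17)*3 = 1888866/17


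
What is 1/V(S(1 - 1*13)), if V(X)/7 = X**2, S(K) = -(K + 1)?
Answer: 1/847 ≈ 0.0011806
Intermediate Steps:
S(K) = -1 - K (S(K) = -(1 + K) = -1 - K)
V(X) = 7*X**2
1/V(S(1 - 1*13)) = 1/(7*(-1 - (1 - 1*13))**2) = 1/(7*(-1 - (1 - 13))**2) = 1/(7*(-1 - 1*(-12))**2) = 1/(7*(-1 + 12)**2) = 1/(7*11**2) = 1/(7*121) = 1/847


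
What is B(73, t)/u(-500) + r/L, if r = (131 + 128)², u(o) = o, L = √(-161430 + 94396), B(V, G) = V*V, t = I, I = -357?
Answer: -5329/500 - 67081*I*√554/6094 ≈ -10.658 - 259.09*I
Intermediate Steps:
t = -357
B(V, G) = V²
L = 11*I*√554 (L = √(-67034) = 11*I*√554 ≈ 258.91*I)
r = 67081 (r = 259² = 67081)
B(73, t)/u(-500) + r/L = 73²/(-500) + 67081/((11*I*√554)) = 5329*(-1/500) + 67081*(-I*√554/6094) = -5329/500 - 67081*I*√554/6094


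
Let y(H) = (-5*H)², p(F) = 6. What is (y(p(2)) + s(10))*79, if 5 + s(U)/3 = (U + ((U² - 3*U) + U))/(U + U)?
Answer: 141963/2 ≈ 70982.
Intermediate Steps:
y(H) = 25*H²
s(U) = -15 + 3*(U² - U)/(2*U) (s(U) = -15 + 3*((U + ((U² - 3*U) + U))/(U + U)) = -15 + 3*((U + (U² - 2*U))/((2*U))) = -15 + 3*((U² - U)*(1/(2*U))) = -15 + 3*((U² - U)/(2*U)) = -15 + 3*(U² - U)/(2*U))
(y(p(2)) + s(10))*79 = (25*6² + (-33/2 + (3/2)*10))*79 = (25*36 + (-33/2 + 15))*79 = (900 - 3/2)*79 = (1797/2)*79 = 141963/2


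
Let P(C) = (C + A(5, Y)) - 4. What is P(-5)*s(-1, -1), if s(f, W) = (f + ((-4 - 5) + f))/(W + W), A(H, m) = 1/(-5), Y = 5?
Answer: -253/5 ≈ -50.600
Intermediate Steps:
A(H, m) = -⅕
s(f, W) = (-9 + 2*f)/(2*W) (s(f, W) = (f + (-9 + f))/((2*W)) = (-9 + 2*f)*(1/(2*W)) = (-9 + 2*f)/(2*W))
P(C) = -21/5 + C (P(C) = (C - ⅕) - 4 = (-⅕ + C) - 4 = -21/5 + C)
P(-5)*s(-1, -1) = (-21/5 - 5)*((-9/2 - 1)/(-1)) = -(-46)*(-11)/(5*2) = -46/5*11/2 = -253/5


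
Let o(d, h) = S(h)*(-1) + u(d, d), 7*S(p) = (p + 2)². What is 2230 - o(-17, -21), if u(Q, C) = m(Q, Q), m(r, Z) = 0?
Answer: 15971/7 ≈ 2281.6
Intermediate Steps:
u(Q, C) = 0
S(p) = (2 + p)²/7 (S(p) = (p + 2)²/7 = (2 + p)²/7)
o(d, h) = -(2 + h)²/7 (o(d, h) = ((2 + h)²/7)*(-1) + 0 = -(2 + h)²/7 + 0 = -(2 + h)²/7)
2230 - o(-17, -21) = 2230 - (-1)*(2 - 21)²/7 = 2230 - (-1)*(-19)²/7 = 2230 - (-1)*361/7 = 2230 - 1*(-361/7) = 2230 + 361/7 = 15971/7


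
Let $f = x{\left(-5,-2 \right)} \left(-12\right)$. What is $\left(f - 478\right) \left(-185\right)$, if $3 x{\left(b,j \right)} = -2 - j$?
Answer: $88430$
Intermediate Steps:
$x{\left(b,j \right)} = - \frac{2}{3} - \frac{j}{3}$ ($x{\left(b,j \right)} = \frac{-2 - j}{3} = - \frac{2}{3} - \frac{j}{3}$)
$f = 0$ ($f = \left(- \frac{2}{3} - - \frac{2}{3}\right) \left(-12\right) = \left(- \frac{2}{3} + \frac{2}{3}\right) \left(-12\right) = 0 \left(-12\right) = 0$)
$\left(f - 478\right) \left(-185\right) = \left(0 - 478\right) \left(-185\right) = \left(-478\right) \left(-185\right) = 88430$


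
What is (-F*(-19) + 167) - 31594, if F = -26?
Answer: -31921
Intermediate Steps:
(-F*(-19) + 167) - 31594 = (-1*(-26)*(-19) + 167) - 31594 = (26*(-19) + 167) - 31594 = (-494 + 167) - 31594 = -327 - 31594 = -31921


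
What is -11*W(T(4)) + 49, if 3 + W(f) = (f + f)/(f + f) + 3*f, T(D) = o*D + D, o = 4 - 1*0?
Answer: -589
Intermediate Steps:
o = 4 (o = 4 + 0 = 4)
T(D) = 5*D (T(D) = 4*D + D = 5*D)
W(f) = -2 + 3*f (W(f) = -3 + ((f + f)/(f + f) + 3*f) = -3 + ((2*f)/((2*f)) + 3*f) = -3 + ((2*f)*(1/(2*f)) + 3*f) = -3 + (1 + 3*f) = -2 + 3*f)
-11*W(T(4)) + 49 = -11*(-2 + 3*(5*4)) + 49 = -11*(-2 + 3*20) + 49 = -11*(-2 + 60) + 49 = -11*58 + 49 = -638 + 49 = -589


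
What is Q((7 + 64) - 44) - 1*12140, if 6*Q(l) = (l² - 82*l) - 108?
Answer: -24811/2 ≈ -12406.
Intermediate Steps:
Q(l) = -18 - 41*l/3 + l²/6 (Q(l) = ((l² - 82*l) - 108)/6 = (-108 + l² - 82*l)/6 = -18 - 41*l/3 + l²/6)
Q((7 + 64) - 44) - 1*12140 = (-18 - 41*((7 + 64) - 44)/3 + ((7 + 64) - 44)²/6) - 1*12140 = (-18 - 41*(71 - 44)/3 + (71 - 44)²/6) - 12140 = (-18 - 41/3*27 + (⅙)*27²) - 12140 = (-18 - 369 + (⅙)*729) - 12140 = (-18 - 369 + 243/2) - 12140 = -531/2 - 12140 = -24811/2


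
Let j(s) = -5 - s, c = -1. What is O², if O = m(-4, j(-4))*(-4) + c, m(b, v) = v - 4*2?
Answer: 1225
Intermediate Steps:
m(b, v) = -8 + v (m(b, v) = v - 8 = -8 + v)
O = 35 (O = (-8 + (-5 - 1*(-4)))*(-4) - 1 = (-8 + (-5 + 4))*(-4) - 1 = (-8 - 1)*(-4) - 1 = -9*(-4) - 1 = 36 - 1 = 35)
O² = 35² = 1225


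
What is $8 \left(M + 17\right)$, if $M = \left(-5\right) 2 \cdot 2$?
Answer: $-24$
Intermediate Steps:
$M = -20$ ($M = \left(-10\right) 2 = -20$)
$8 \left(M + 17\right) = 8 \left(-20 + 17\right) = 8 \left(-3\right) = -24$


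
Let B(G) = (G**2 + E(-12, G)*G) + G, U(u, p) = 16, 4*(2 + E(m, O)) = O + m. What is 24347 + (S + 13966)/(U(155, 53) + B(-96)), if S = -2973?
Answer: 290227233/11920 ≈ 24348.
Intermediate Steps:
E(m, O) = -2 + O/4 + m/4 (E(m, O) = -2 + (O + m)/4 = -2 + (O/4 + m/4) = -2 + O/4 + m/4)
B(G) = G + G**2 + G*(-5 + G/4) (B(G) = (G**2 + (-2 + G/4 + (1/4)*(-12))*G) + G = (G**2 + (-2 + G/4 - 3)*G) + G = (G**2 + (-5 + G/4)*G) + G = (G**2 + G*(-5 + G/4)) + G = G + G**2 + G*(-5 + G/4))
24347 + (S + 13966)/(U(155, 53) + B(-96)) = 24347 + (-2973 + 13966)/(16 + (1/4)*(-96)*(-16 + 5*(-96))) = 24347 + 10993/(16 + (1/4)*(-96)*(-16 - 480)) = 24347 + 10993/(16 + (1/4)*(-96)*(-496)) = 24347 + 10993/(16 + 11904) = 24347 + 10993/11920 = 290227233/11920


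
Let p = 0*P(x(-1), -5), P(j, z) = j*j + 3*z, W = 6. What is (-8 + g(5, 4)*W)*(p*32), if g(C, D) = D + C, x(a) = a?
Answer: 0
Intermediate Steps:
g(C, D) = C + D
P(j, z) = j**2 + 3*z
p = 0 (p = 0*((-1)**2 + 3*(-5)) = 0*(1 - 15) = 0*(-14) = 0)
(-8 + g(5, 4)*W)*(p*32) = (-8 + (5 + 4)*6)*(0*32) = (-8 + 9*6)*0 = (-8 + 54)*0 = 46*0 = 0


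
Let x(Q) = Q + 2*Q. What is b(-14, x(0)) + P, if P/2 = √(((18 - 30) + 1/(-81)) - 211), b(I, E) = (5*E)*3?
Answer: 8*I*√1129/9 ≈ 29.867*I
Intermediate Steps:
x(Q) = 3*Q
b(I, E) = 15*E
P = 8*I*√1129/9 (P = 2*√(((18 - 30) + 1/(-81)) - 211) = 2*√((-12 - 1/81) - 211) = 2*√(-973/81 - 211) = 2*√(-18064/81) = 2*(4*I*√1129/9) = 8*I*√1129/9 ≈ 29.867*I)
b(-14, x(0)) + P = 15*(3*0) + 8*I*√1129/9 = 15*0 + 8*I*√1129/9 = 0 + 8*I*√1129/9 = 8*I*√1129/9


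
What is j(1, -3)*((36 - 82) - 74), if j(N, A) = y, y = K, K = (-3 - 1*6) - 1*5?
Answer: 1680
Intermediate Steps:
K = -14 (K = (-3 - 6) - 5 = -9 - 5 = -14)
y = -14
j(N, A) = -14
j(1, -3)*((36 - 82) - 74) = -14*((36 - 82) - 74) = -14*(-46 - 74) = -14*(-120) = 1680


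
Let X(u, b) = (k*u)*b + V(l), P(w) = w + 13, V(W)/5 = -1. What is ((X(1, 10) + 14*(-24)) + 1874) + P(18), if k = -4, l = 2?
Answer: 1524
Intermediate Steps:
V(W) = -5 (V(W) = 5*(-1) = -5)
P(w) = 13 + w
X(u, b) = -5 - 4*b*u (X(u, b) = (-4*u)*b - 5 = -4*b*u - 5 = -5 - 4*b*u)
((X(1, 10) + 14*(-24)) + 1874) + P(18) = (((-5 - 4*10*1) + 14*(-24)) + 1874) + (13 + 18) = (((-5 - 40) - 336) + 1874) + 31 = ((-45 - 336) + 1874) + 31 = (-381 + 1874) + 31 = 1493 + 31 = 1524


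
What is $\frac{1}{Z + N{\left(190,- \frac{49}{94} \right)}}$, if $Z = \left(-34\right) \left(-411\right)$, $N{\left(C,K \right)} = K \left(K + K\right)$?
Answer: $\frac{4418}{61739533} \approx 7.1559 \cdot 10^{-5}$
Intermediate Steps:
$N{\left(C,K \right)} = 2 K^{2}$ ($N{\left(C,K \right)} = K 2 K = 2 K^{2}$)
$Z = 13974$
$\frac{1}{Z + N{\left(190,- \frac{49}{94} \right)}} = \frac{1}{13974 + 2 \left(- \frac{49}{94}\right)^{2}} = \frac{1}{13974 + 2 \cdot \frac{2401}{8836}} = \frac{1}{13974 + \frac{2401}{4418}} = \frac{1}{\frac{61739533}{4418}} = \frac{4418}{61739533}$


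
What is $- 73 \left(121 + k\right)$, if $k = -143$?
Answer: $1606$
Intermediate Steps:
$- 73 \left(121 + k\right) = - 73 \left(121 - 143\right) = \left(-73\right) \left(-22\right) = 1606$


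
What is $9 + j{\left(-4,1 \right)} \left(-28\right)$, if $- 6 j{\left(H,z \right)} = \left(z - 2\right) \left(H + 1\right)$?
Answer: $23$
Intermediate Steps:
$j{\left(H,z \right)} = - \frac{\left(1 + H\right) \left(-2 + z\right)}{6}$ ($j{\left(H,z \right)} = - \frac{\left(z - 2\right) \left(H + 1\right)}{6} = - \frac{\left(-2 + z\right) \left(1 + H\right)}{6} = - \frac{\left(1 + H\right) \left(-2 + z\right)}{6}$)
$9 + j{\left(-4,1 \right)} \left(-28\right) = 9 + \left(\frac{1}{3} - \frac{1}{6} + \frac{1}{3} \left(-4\right) - \left(- \frac{2}{3}\right) 1\right) \left(-28\right) = 9 + \left(\frac{1}{3} - \frac{1}{6} - \frac{4}{3} + \frac{2}{3}\right) \left(-28\right) = 9 - -14 = 9 + 14 = 23$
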